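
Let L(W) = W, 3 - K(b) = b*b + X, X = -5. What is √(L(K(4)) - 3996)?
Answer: 2*I*√1001 ≈ 63.277*I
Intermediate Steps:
K(b) = 8 - b² (K(b) = 3 - (b*b - 5) = 3 - (b² - 5) = 3 - (-5 + b²) = 3 + (5 - b²) = 8 - b²)
√(L(K(4)) - 3996) = √((8 - 1*4²) - 3996) = √((8 - 1*16) - 3996) = √((8 - 16) - 3996) = √(-8 - 3996) = √(-4004) = 2*I*√1001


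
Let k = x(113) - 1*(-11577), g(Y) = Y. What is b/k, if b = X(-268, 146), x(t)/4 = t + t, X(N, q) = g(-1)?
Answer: -1/12481 ≈ -8.0122e-5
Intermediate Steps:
X(N, q) = -1
x(t) = 8*t (x(t) = 4*(t + t) = 4*(2*t) = 8*t)
b = -1
k = 12481 (k = 8*113 - 1*(-11577) = 904 + 11577 = 12481)
b/k = -1/12481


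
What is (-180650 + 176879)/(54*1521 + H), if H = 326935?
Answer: -3771/409069 ≈ -0.0092185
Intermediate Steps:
(-180650 + 176879)/(54*1521 + H) = (-180650 + 176879)/(54*1521 + 326935) = -3771/(82134 + 326935) = -3771/409069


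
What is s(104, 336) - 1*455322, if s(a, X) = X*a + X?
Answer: -420042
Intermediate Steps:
s(a, X) = X + X*a
s(104, 336) - 1*455322 = 336*(1 + 104) - 1*455322 = 336*105 - 455322 = 35280 - 455322 = -420042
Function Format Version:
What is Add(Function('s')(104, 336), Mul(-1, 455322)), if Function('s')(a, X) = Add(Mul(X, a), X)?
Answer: -420042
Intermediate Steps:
Function('s')(a, X) = Add(X, Mul(X, a))
Add(Function('s')(104, 336), Mul(-1, 455322)) = Add(Mul(336, Add(1, 104)), Mul(-1, 455322)) = Add(Mul(336, 105), -455322) = Add(35280, -455322) = -420042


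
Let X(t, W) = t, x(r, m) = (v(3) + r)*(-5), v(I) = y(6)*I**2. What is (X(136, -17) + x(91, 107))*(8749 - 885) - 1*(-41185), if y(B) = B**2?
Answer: -15207111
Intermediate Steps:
v(I) = 36*I**2 (v(I) = 6**2*I**2 = 36*I**2)
x(r, m) = -1620 - 5*r (x(r, m) = (36*3**2 + r)*(-5) = (36*9 + r)*(-5) = (324 + r)*(-5) = -1620 - 5*r)
(X(136, -17) + x(91, 107))*(8749 - 885) - 1*(-41185) = (136 + (-1620 - 5*91))*(8749 - 885) - 1*(-41185) = (136 + (-1620 - 455))*7864 + 41185 = (136 - 2075)*7864 + 41185 = -1939*7864 + 41185 = -15248296 + 41185 = -15207111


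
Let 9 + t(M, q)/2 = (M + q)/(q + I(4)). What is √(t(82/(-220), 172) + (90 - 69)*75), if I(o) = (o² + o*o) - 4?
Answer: √1886046690/1100 ≈ 39.481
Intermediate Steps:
I(o) = -4 + 2*o² (I(o) = (o² + o²) - 4 = 2*o² - 4 = -4 + 2*o²)
t(M, q) = -18 + 2*(M + q)/(28 + q) (t(M, q) = -18 + 2*((M + q)/(q + (-4 + 2*4²))) = -18 + 2*((M + q)/(q + (-4 + 2*16))) = -18 + 2*((M + q)/(q + (-4 + 32))) = -18 + 2*((M + q)/(q + 28)) = -18 + 2*((M + q)/(28 + q)) = -18 + 2*(M + q)/(28 + q))
√(t(82/(-220), 172) + (90 - 69)*75) = √(2*(-252 + 82/(-220) - 8*172)/(28 + 172) + (90 - 69)*75) = √(2*(-252 + 82*(-1/220) - 1376)/200 + 21*75) = √(2*(1/200)*(-252 - 41/110 - 1376) + 1575) = √(2*(1/200)*(-179121/110) + 1575) = √(-179121/11000 + 1575) = √(17145879/11000) = √1886046690/1100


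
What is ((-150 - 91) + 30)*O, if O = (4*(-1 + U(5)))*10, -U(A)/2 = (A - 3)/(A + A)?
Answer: 11816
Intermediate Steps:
U(A) = -(-3 + A)/A (U(A) = -2*(A - 3)/(A + A) = -2*(-3 + A)/(2*A) = -2*(-3 + A)*1/(2*A) = -(-3 + A)/A)
O = -56 (O = (4*(-1 + (3 - 1*5)/5))*10 = (4*(-1 + (3 - 5)/5))*10 = (4*(-1 + (⅕)*(-2)))*10 = (4*(-1 - ⅖))*10 = (4*(-7/5))*10 = -28/5*10 = -56)
((-150 - 91) + 30)*O = ((-150 - 91) + 30)*(-56) = (-241 + 30)*(-56) = -211*(-56) = 11816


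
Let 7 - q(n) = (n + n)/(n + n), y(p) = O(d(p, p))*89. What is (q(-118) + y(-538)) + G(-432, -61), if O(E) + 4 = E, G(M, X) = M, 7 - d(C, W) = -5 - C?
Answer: -47596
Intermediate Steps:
d(C, W) = 12 + C (d(C, W) = 7 - (-5 - C) = 7 + (5 + C) = 12 + C)
O(E) = -4 + E
y(p) = 712 + 89*p (y(p) = (-4 + (12 + p))*89 = (8 + p)*89 = 712 + 89*p)
q(n) = 6 (q(n) = 7 - (n + n)/(n + n) = 7 - 2*n/(2*n) = 7 - 2*n*1/(2*n) = 7 - 1*1 = 7 - 1 = 6)
(q(-118) + y(-538)) + G(-432, -61) = (6 + (712 + 89*(-538))) - 432 = (6 + (712 - 47882)) - 432 = (6 - 47170) - 432 = -47164 - 432 = -47596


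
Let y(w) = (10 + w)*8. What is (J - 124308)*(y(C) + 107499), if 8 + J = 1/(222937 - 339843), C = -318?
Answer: -1526503726205395/116906 ≈ -1.3058e+10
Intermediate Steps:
y(w) = 80 + 8*w
J = -935249/116906 (J = -8 + 1/(222937 - 339843) = -8 + 1/(-116906) = -8 - 1/116906 = -935249/116906 ≈ -8.0000)
(J - 124308)*(y(C) + 107499) = (-935249/116906 - 124308)*((80 + 8*(-318)) + 107499) = -14533286297*((80 - 2544) + 107499)/116906 = -14533286297*(-2464 + 107499)/116906 = -14533286297/116906*105035 = -1526503726205395/116906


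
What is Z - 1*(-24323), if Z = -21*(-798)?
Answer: 41081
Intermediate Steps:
Z = 16758
Z - 1*(-24323) = 16758 - 1*(-24323) = 16758 + 24323 = 41081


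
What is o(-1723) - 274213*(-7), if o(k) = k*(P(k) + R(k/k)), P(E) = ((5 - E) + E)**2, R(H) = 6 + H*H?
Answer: 1864355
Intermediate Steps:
R(H) = 6 + H**2
P(E) = 25 (P(E) = 5**2 = 25)
o(k) = 32*k (o(k) = k*(25 + (6 + (k/k)**2)) = k*(25 + (6 + 1**2)) = k*(25 + (6 + 1)) = k*(25 + 7) = k*32 = 32*k)
o(-1723) - 274213*(-7) = 32*(-1723) - 274213*(-7) = -55136 - 1*(-1919491) = -55136 + 1919491 = 1864355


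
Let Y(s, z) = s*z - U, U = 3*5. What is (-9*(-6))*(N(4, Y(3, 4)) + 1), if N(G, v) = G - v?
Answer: 432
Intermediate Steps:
U = 15
Y(s, z) = -15 + s*z (Y(s, z) = s*z - 1*15 = s*z - 15 = -15 + s*z)
(-9*(-6))*(N(4, Y(3, 4)) + 1) = (-9*(-6))*((4 - (-15 + 3*4)) + 1) = 54*((4 - (-15 + 12)) + 1) = 54*((4 - 1*(-3)) + 1) = 54*((4 + 3) + 1) = 54*(7 + 1) = 54*8 = 432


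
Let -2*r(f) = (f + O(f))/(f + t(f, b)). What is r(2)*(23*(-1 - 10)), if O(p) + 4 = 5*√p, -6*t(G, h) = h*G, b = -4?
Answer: -759/10 + 759*√2/4 ≈ 192.45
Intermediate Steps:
t(G, h) = -G*h/6 (t(G, h) = -h*G/6 = -G*h/6)
O(p) = -4 + 5*√p
r(f) = -3*(-4 + f + 5*√f)/(10*f) (r(f) = -(f + (-4 + 5*√f))/(2*(f - ⅙*f*(-4))) = -(-4 + f + 5*√f)/(2*(f + 2*f/3)) = -(-4 + f + 5*√f)/(2*(5*f/3)) = -(-4 + f + 5*√f)*3/(5*f)/2 = -3*(-4 + f + 5*√f)/(10*f))
r(2)*(23*(-1 - 10)) = ((3/10)*(4 - 1*2 - 5*√2)/2)*(23*(-1 - 10)) = ((3/10)*(½)*(4 - 2 - 5*√2))*(23*(-11)) = ((3/10)*(½)*(2 - 5*√2))*(-253) = (3/10 - 3*√2/4)*(-253) = -759/10 + 759*√2/4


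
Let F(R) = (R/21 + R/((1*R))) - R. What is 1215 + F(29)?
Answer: 24956/21 ≈ 1188.4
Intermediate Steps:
F(R) = 1 - 20*R/21 (F(R) = (R*(1/21) + R/R) - R = (R/21 + 1) - R = (1 + R/21) - R = 1 - 20*R/21)
1215 + F(29) = 1215 + (1 - 20/21*29) = 1215 + (1 - 580/21) = 1215 - 559/21 = 24956/21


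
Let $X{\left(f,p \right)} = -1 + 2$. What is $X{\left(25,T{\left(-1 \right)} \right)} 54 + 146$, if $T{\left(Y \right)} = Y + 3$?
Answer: $200$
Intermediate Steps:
$T{\left(Y \right)} = 3 + Y$
$X{\left(f,p \right)} = 1$
$X{\left(25,T{\left(-1 \right)} \right)} 54 + 146 = 1 \cdot 54 + 146 = 54 + 146 = 200$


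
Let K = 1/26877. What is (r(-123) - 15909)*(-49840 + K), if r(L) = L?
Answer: 7158553484576/8959 ≈ 7.9903e+8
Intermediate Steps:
K = 1/26877 ≈ 3.7207e-5
(r(-123) - 15909)*(-49840 + K) = (-123 - 15909)*(-49840 + 1/26877) = -16032*(-1339549679/26877) = 7158553484576/8959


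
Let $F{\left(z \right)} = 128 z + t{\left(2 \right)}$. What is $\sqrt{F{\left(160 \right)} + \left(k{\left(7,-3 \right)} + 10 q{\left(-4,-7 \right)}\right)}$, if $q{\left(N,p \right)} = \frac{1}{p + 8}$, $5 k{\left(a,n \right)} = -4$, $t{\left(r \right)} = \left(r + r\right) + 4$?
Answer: $\frac{\sqrt{512430}}{5} \approx 143.17$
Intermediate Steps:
$t{\left(r \right)} = 4 + 2 r$ ($t{\left(r \right)} = 2 r + 4 = 4 + 2 r$)
$k{\left(a,n \right)} = - \frac{4}{5}$ ($k{\left(a,n \right)} = \frac{1}{5} \left(-4\right) = - \frac{4}{5}$)
$q{\left(N,p \right)} = \frac{1}{8 + p}$
$F{\left(z \right)} = 8 + 128 z$ ($F{\left(z \right)} = 128 z + \left(4 + 2 \cdot 2\right) = 128 z + \left(4 + 4\right) = 128 z + 8 = 8 + 128 z$)
$\sqrt{F{\left(160 \right)} + \left(k{\left(7,-3 \right)} + 10 q{\left(-4,-7 \right)}\right)} = \sqrt{\left(8 + 128 \cdot 160\right) - \left(\frac{4}{5} - \frac{10}{8 - 7}\right)} = \sqrt{\left(8 + 20480\right) - \left(\frac{4}{5} - \frac{10}{1}\right)} = \sqrt{20488 + \left(- \frac{4}{5} + 10 \cdot 1\right)} = \sqrt{20488 + \left(- \frac{4}{5} + 10\right)} = \sqrt{20488 + \frac{46}{5}} = \sqrt{\frac{102486}{5}} = \frac{\sqrt{512430}}{5}$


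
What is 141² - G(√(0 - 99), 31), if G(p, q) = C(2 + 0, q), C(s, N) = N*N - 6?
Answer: 18926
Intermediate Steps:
C(s, N) = -6 + N² (C(s, N) = N² - 6 = -6 + N²)
G(p, q) = -6 + q²
141² - G(√(0 - 99), 31) = 141² - (-6 + 31²) = 19881 - (-6 + 961) = 19881 - 1*955 = 19881 - 955 = 18926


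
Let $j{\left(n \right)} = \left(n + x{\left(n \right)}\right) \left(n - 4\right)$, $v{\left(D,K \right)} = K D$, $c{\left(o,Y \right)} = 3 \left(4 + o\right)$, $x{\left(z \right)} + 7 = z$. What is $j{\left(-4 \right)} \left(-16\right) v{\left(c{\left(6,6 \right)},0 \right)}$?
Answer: $0$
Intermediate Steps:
$x{\left(z \right)} = -7 + z$
$c{\left(o,Y \right)} = 12 + 3 o$
$v{\left(D,K \right)} = D K$
$j{\left(n \right)} = \left(-7 + 2 n\right) \left(-4 + n\right)$ ($j{\left(n \right)} = \left(n + \left(-7 + n\right)\right) \left(n - 4\right) = \left(-7 + 2 n\right) \left(-4 + n\right)$)
$j{\left(-4 \right)} \left(-16\right) v{\left(c{\left(6,6 \right)},0 \right)} = \left(28 - -60 + 2 \left(-4\right)^{2}\right) \left(-16\right) \left(12 + 3 \cdot 6\right) 0 = \left(28 + 60 + 2 \cdot 16\right) \left(-16\right) \left(12 + 18\right) 0 = \left(28 + 60 + 32\right) \left(-16\right) 30 \cdot 0 = 120 \left(-16\right) 0 = \left(-1920\right) 0 = 0$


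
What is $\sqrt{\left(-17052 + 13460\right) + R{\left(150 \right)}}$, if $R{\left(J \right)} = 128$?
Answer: $2 i \sqrt{866} \approx 58.856 i$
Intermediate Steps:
$\sqrt{\left(-17052 + 13460\right) + R{\left(150 \right)}} = \sqrt{\left(-17052 + 13460\right) + 128} = \sqrt{-3592 + 128} = \sqrt{-3464} = 2 i \sqrt{866}$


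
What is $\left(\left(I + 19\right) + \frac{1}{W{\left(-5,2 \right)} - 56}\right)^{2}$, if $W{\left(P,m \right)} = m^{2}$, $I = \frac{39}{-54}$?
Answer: $\frac{73017025}{219024} \approx 333.37$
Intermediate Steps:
$I = - \frac{13}{18}$ ($I = 39 \left(- \frac{1}{54}\right) = - \frac{13}{18} \approx -0.72222$)
$\left(\left(I + 19\right) + \frac{1}{W{\left(-5,2 \right)} - 56}\right)^{2} = \left(\left(- \frac{13}{18} + 19\right) + \frac{1}{2^{2} - 56}\right)^{2} = \left(\frac{329}{18} + \frac{1}{4 - 56}\right)^{2} = \left(\frac{329}{18} + \frac{1}{-52}\right)^{2} = \left(\frac{329}{18} - \frac{1}{52}\right)^{2} = \left(\frac{8545}{468}\right)^{2} = \frac{73017025}{219024}$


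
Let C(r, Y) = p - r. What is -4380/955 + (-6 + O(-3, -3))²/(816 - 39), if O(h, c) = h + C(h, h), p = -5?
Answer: -657541/148407 ≈ -4.4307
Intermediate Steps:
C(r, Y) = -5 - r
O(h, c) = -5 (O(h, c) = h + (-5 - h) = -5)
-4380/955 + (-6 + O(-3, -3))²/(816 - 39) = -4380/955 + (-6 - 5)²/(816 - 39) = -4380*1/955 + (-11)²/777 = -876/191 + 121*(1/777) = -876/191 + 121/777 = -657541/148407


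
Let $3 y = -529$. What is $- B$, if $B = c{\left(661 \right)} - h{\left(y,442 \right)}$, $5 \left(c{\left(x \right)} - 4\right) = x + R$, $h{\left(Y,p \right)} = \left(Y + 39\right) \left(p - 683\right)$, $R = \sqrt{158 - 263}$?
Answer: $\frac{494417}{15} - \frac{i \sqrt{105}}{5} \approx 32961.0 - 2.0494 i$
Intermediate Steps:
$y = - \frac{529}{3}$ ($y = \frac{1}{3} \left(-529\right) = - \frac{529}{3} \approx -176.33$)
$R = i \sqrt{105}$ ($R = \sqrt{-105} = i \sqrt{105} \approx 10.247 i$)
$h{\left(Y,p \right)} = \left(-683 + p\right) \left(39 + Y\right)$ ($h{\left(Y,p \right)} = \left(39 + Y\right) \left(-683 + p\right) = \left(-683 + p\right) \left(39 + Y\right)$)
$c{\left(x \right)} = 4 + \frac{x}{5} + \frac{i \sqrt{105}}{5}$ ($c{\left(x \right)} = 4 + \frac{x + i \sqrt{105}}{5} = 4 + \left(\frac{x}{5} + \frac{i \sqrt{105}}{5}\right) = 4 + \frac{x}{5} + \frac{i \sqrt{105}}{5}$)
$B = - \frac{494417}{15} + \frac{i \sqrt{105}}{5}$ ($B = \left(4 + \frac{1}{5} \cdot 661 + \frac{i \sqrt{105}}{5}\right) - \left(-26637 - - \frac{361307}{3} + 39 \cdot 442 - \frac{233818}{3}\right) = \left(4 + \frac{661}{5} + \frac{i \sqrt{105}}{5}\right) - \left(-26637 + \frac{361307}{3} + 17238 - \frac{233818}{3}\right) = \left(\frac{681}{5} + \frac{i \sqrt{105}}{5}\right) - \frac{99292}{3} = - \frac{494417}{15} + \frac{i \sqrt{105}}{5} \approx -32961.0 + 2.0494 i$)
$- B = - (- \frac{494417}{15} + \frac{i \sqrt{105}}{5}) = \frac{494417}{15} - \frac{i \sqrt{105}}{5}$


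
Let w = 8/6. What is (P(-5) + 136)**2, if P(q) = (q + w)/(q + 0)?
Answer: 4206601/225 ≈ 18696.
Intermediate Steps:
w = 4/3 (w = 8*(1/6) = 4/3 ≈ 1.3333)
P(q) = (4/3 + q)/q (P(q) = (q + 4/3)/(q + 0) = (4/3 + q)/q)
(P(-5) + 136)**2 = ((4/3 - 5)/(-5) + 136)**2 = (-1/5*(-11/3) + 136)**2 = (11/15 + 136)**2 = (2051/15)**2 = 4206601/225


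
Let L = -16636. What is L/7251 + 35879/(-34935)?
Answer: -93481921/28145965 ≈ -3.3213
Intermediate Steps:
L/7251 + 35879/(-34935) = -16636/7251 + 35879/(-34935) = -16636*1/7251 + 35879*(-1/34935) = -16636/7251 - 35879/34935 = -93481921/28145965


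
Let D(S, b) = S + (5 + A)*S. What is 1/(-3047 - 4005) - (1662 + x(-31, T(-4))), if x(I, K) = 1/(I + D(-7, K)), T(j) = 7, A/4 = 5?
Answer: -2496443473/1502076 ≈ -1662.0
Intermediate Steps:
A = 20 (A = 4*5 = 20)
D(S, b) = 26*S (D(S, b) = S + (5 + 20)*S = S + 25*S = 26*S)
x(I, K) = 1/(-182 + I) (x(I, K) = 1/(I + 26*(-7)) = 1/(I - 182) = 1/(-182 + I))
1/(-3047 - 4005) - (1662 + x(-31, T(-4))) = 1/(-3047 - 4005) - (1662 + 1/(-182 - 31)) = 1/(-7052) - (1662 + 1/(-213)) = -1/7052 - (1662 - 1/213) = -1/7052 - 1*354005/213 = -1/7052 - 354005/213 = -2496443473/1502076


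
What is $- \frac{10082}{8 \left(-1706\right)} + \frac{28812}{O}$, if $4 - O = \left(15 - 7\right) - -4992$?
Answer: $- \frac{42857063}{8523176} \approx -5.0283$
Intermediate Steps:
$O = -4996$ ($O = 4 - \left(\left(15 - 7\right) - -4992\right) = 4 - \left(8 + 4992\right) = 4 - 5000 = -4996$)
$- \frac{10082}{8 \left(-1706\right)} + \frac{28812}{O} = - \frac{10082}{8 \left(-1706\right)} + \frac{28812}{-4996} = - \frac{10082}{-13648} + 28812 \left(- \frac{1}{4996}\right) = \left(-10082\right) \left(- \frac{1}{13648}\right) - \frac{7203}{1249} = \frac{5041}{6824} - \frac{7203}{1249} = - \frac{42857063}{8523176}$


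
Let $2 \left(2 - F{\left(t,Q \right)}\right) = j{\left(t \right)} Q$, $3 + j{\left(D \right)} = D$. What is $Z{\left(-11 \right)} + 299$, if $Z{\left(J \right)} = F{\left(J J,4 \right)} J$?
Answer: $2873$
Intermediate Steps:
$j{\left(D \right)} = -3 + D$
$F{\left(t,Q \right)} = 2 - \frac{Q \left(-3 + t\right)}{2}$ ($F{\left(t,Q \right)} = 2 - \frac{\left(-3 + t\right) Q}{2} = 2 - \frac{Q \left(-3 + t\right)}{2}$)
$Z{\left(J \right)} = J \left(8 - 2 J^{2}\right)$ ($Z{\left(J \right)} = \left(2 - 2 \left(-3 + J J\right)\right) J = \left(2 - 2 \left(-3 + J^{2}\right)\right) J = \left(2 - \left(-6 + 2 J^{2}\right)\right) J = \left(8 - 2 J^{2}\right) J = J \left(8 - 2 J^{2}\right)$)
$Z{\left(-11 \right)} + 299 = 2 \left(-11\right) \left(4 - \left(-11\right)^{2}\right) + 299 = 2 \left(-11\right) \left(4 - 121\right) + 299 = 2 \left(-11\right) \left(-117\right) + 299 = 2574 + 299 = 2873$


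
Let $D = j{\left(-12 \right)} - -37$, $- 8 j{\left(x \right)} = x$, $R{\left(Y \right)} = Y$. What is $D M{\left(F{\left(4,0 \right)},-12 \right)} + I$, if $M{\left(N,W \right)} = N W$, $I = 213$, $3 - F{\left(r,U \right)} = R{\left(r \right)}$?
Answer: $675$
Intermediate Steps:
$F{\left(r,U \right)} = 3 - r$
$j{\left(x \right)} = - \frac{x}{8}$
$D = \frac{77}{2}$ ($D = \left(- \frac{1}{8}\right) \left(-12\right) - -37 = \frac{3}{2} + 37 = \frac{77}{2} \approx 38.5$)
$D M{\left(F{\left(4,0 \right)},-12 \right)} + I = \frac{77 \left(3 - 4\right) \left(-12\right)}{2} + 213 = \frac{77 \left(\left(-1\right) \left(-12\right)\right)}{2} + 213 = \frac{77}{2} \cdot 12 + 213 = 462 + 213 = 675$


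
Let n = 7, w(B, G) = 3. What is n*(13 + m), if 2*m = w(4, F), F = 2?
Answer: 203/2 ≈ 101.50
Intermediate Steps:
m = 3/2 (m = (½)*3 = 3/2 ≈ 1.5000)
n*(13 + m) = 7*(13 + 3/2) = 7*(29/2) = 203/2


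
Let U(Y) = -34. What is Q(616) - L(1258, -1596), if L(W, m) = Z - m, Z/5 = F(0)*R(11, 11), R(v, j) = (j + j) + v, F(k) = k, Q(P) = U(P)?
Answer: -1630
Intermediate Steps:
Q(P) = -34
R(v, j) = v + 2*j (R(v, j) = 2*j + v = v + 2*j)
Z = 0 (Z = 5*(0*(11 + 2*11)) = 5*(0*(11 + 22)) = 5*(0*33) = 5*0 = 0)
L(W, m) = -m (L(W, m) = 0 - m = -m)
Q(616) - L(1258, -1596) = -34 - (-1)*(-1596) = -34 - 1*1596 = -34 - 1596 = -1630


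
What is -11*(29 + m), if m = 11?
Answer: -440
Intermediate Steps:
-11*(29 + m) = -11*(29 + 11) = -11*40 = -440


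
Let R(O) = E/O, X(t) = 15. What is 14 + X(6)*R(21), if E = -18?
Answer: 8/7 ≈ 1.1429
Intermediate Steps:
R(O) = -18/O
14 + X(6)*R(21) = 14 + 15*(-18/21) = 14 + 15*(-18*1/21) = 14 + 15*(-6/7) = 14 - 90/7 = 8/7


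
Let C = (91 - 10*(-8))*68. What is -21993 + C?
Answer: -10365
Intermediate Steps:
C = 11628 (C = (91 + 80)*68 = 171*68 = 11628)
-21993 + C = -21993 + 11628 = -10365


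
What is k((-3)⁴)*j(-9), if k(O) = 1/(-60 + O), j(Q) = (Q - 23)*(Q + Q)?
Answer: 192/7 ≈ 27.429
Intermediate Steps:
j(Q) = 2*Q*(-23 + Q) (j(Q) = (-23 + Q)*(2*Q) = 2*Q*(-23 + Q))
k((-3)⁴)*j(-9) = (2*(-9)*(-23 - 9))/(-60 + (-3)⁴) = (2*(-9)*(-32))/(-60 + 81) = 576/21 = (1/21)*576 = 192/7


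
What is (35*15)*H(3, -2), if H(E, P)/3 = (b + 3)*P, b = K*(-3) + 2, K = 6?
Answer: 40950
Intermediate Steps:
b = -16 (b = 6*(-3) + 2 = -18 + 2 = -16)
H(E, P) = -39*P (H(E, P) = 3*((-16 + 3)*P) = 3*(-13*P) = -39*P)
(35*15)*H(3, -2) = (35*15)*(-39*(-2)) = 525*78 = 40950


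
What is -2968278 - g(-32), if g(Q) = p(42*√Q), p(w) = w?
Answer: -2968278 - 168*I*√2 ≈ -2.9683e+6 - 237.59*I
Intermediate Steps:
g(Q) = 42*√Q
-2968278 - g(-32) = -2968278 - 42*√(-32) = -2968278 - 42*4*I*√2 = -2968278 - 168*I*√2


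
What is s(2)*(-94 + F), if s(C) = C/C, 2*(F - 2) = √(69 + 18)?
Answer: -92 + √87/2 ≈ -87.336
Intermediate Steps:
F = 2 + √87/2 (F = 2 + √(69 + 18)/2 = 2 + √87/2 ≈ 6.6637)
s(C) = 1
s(2)*(-94 + F) = 1*(-94 + (2 + √87/2)) = 1*(-92 + √87/2) = -92 + √87/2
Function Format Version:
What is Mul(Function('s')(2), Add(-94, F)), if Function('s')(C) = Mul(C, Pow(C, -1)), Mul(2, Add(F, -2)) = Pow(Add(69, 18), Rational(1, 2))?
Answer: Add(-92, Mul(Rational(1, 2), Pow(87, Rational(1, 2)))) ≈ -87.336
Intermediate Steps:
F = Add(2, Mul(Rational(1, 2), Pow(87, Rational(1, 2)))) (F = Add(2, Mul(Rational(1, 2), Pow(Add(69, 18), Rational(1, 2)))) = Add(2, Mul(Rational(1, 2), Pow(87, Rational(1, 2)))) ≈ 6.6637)
Function('s')(C) = 1
Mul(Function('s')(2), Add(-94, F)) = Mul(1, Add(-94, Add(2, Mul(Rational(1, 2), Pow(87, Rational(1, 2)))))) = Mul(1, Add(-92, Mul(Rational(1, 2), Pow(87, Rational(1, 2))))) = Add(-92, Mul(Rational(1, 2), Pow(87, Rational(1, 2))))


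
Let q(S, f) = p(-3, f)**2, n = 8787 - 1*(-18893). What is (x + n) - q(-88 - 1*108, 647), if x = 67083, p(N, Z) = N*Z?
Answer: -3672718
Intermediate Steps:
n = 27680 (n = 8787 + 18893 = 27680)
q(S, f) = 9*f**2 (q(S, f) = (-3*f)**2 = 9*f**2)
(x + n) - q(-88 - 1*108, 647) = (67083 + 27680) - 9*647**2 = 94763 - 9*418609 = 94763 - 1*3767481 = 94763 - 3767481 = -3672718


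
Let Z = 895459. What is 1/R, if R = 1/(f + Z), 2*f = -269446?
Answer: 760736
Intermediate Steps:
f = -134723 (f = (½)*(-269446) = -134723)
R = 1/760736 (R = 1/(-134723 + 895459) = 1/760736 ≈ 1.3145e-6)
1/R = 1/(1/760736) = 760736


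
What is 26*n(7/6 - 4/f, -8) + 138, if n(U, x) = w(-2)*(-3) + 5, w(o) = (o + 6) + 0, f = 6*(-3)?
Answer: -44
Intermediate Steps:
f = -18
w(o) = 6 + o (w(o) = (6 + o) + 0 = 6 + o)
n(U, x) = -7 (n(U, x) = (6 - 2)*(-3) + 5 = 4*(-3) + 5 = -12 + 5 = -7)
26*n(7/6 - 4/f, -8) + 138 = 26*(-7) + 138 = -182 + 138 = -44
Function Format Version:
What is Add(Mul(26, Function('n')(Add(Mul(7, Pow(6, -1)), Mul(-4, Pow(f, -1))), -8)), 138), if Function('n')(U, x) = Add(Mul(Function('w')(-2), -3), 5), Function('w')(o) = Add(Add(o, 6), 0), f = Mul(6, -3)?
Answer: -44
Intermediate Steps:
f = -18
Function('w')(o) = Add(6, o) (Function('w')(o) = Add(Add(6, o), 0) = Add(6, o))
Function('n')(U, x) = -7 (Function('n')(U, x) = Add(Mul(Add(6, -2), -3), 5) = Add(Mul(4, -3), 5) = Add(-12, 5) = -7)
Add(Mul(26, Function('n')(Add(Mul(7, Pow(6, -1)), Mul(-4, Pow(f, -1))), -8)), 138) = Add(Mul(26, -7), 138) = Add(-182, 138) = -44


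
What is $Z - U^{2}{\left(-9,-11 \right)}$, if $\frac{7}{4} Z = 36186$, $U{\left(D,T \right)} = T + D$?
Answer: $\frac{141944}{7} \approx 20278.0$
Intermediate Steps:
$U{\left(D,T \right)} = D + T$
$Z = \frac{144744}{7}$ ($Z = \frac{4}{7} \cdot 36186 = \frac{144744}{7} \approx 20678.0$)
$Z - U^{2}{\left(-9,-11 \right)} = \frac{144744}{7} - \left(-9 - 11\right)^{2} = \frac{144744}{7} - \left(-20\right)^{2} = \frac{144744}{7} - 400 = \frac{141944}{7}$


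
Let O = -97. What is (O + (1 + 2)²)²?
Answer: 7744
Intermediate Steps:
(O + (1 + 2)²)² = (-97 + (1 + 2)²)² = (-97 + 3²)² = (-97 + 9)² = (-88)² = 7744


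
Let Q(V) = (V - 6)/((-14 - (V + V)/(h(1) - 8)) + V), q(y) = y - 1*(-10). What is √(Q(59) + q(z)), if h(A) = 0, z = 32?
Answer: 5*√97990/239 ≈ 6.5488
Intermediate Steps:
q(y) = 10 + y (q(y) = y + 10 = 10 + y)
Q(V) = (-6 + V)/(-14 + 5*V/4) (Q(V) = (V - 6)/((-14 - (V + V)/(0 - 8)) + V) = (-6 + V)/((-14 - 2*V/(-8)) + V) = (-6 + V)/((-14 - 2*V*(-1)/8) + V) = (-6 + V)/((-14 - (-1)*V/4) + V) = (-6 + V)/((-14 + V/4) + V) = (-6 + V)/(-14 + 5*V/4))
√(Q(59) + q(z)) = √(4*(6 - 1*59)/(56 - 5*59) + (10 + 32)) = √(4*(6 - 59)/(56 - 295) + 42) = √(4*(-53)/(-239) + 42) = √(4*(-1/239)*(-53) + 42) = √(212/239 + 42) = √(10250/239) = 5*√97990/239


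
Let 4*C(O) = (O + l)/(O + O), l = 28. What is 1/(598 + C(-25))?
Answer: 200/119597 ≈ 0.0016723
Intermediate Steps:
C(O) = (28 + O)/(8*O) (C(O) = ((O + 28)/(O + O))/4 = ((28 + O)/((2*O)))/4 = ((28 + O)*(1/(2*O)))/4 = ((28 + O)/(2*O))/4 = (28 + O)/(8*O))
1/(598 + C(-25)) = 1/(598 + (1/8)*(28 - 25)/(-25)) = 1/(598 + (1/8)*(-1/25)*3) = 1/(598 - 3/200) = 1/(119597/200) = 200/119597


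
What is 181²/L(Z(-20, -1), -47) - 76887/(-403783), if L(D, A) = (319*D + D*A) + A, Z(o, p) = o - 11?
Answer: -12576409990/3423676057 ≈ -3.6734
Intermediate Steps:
Z(o, p) = -11 + o
L(D, A) = A + 319*D + A*D (L(D, A) = (319*D + A*D) + A = A + 319*D + A*D)
181²/L(Z(-20, -1), -47) - 76887/(-403783) = 181²/(-47 + 319*(-11 - 20) - 47*(-11 - 20)) - 76887/(-403783) = 32761/(-47 + 319*(-31) - 47*(-31)) - 76887*(-1/403783) = 32761/(-47 - 9889 + 1457) + 76887/403783 = 32761/(-8479) + 76887/403783 = 32761*(-1/8479) + 76887/403783 = -32761/8479 + 76887/403783 = -12576409990/3423676057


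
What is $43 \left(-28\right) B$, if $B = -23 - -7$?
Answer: $19264$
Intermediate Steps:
$B = -16$ ($B = -23 + 7 = -16$)
$43 \left(-28\right) B = 43 \left(-28\right) \left(-16\right) = \left(-1204\right) \left(-16\right) = 19264$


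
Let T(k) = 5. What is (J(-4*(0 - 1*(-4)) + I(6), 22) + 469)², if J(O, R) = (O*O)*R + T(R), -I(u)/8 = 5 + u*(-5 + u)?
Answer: 56846957476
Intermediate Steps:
I(u) = -40 - 8*u*(-5 + u) (I(u) = -8*(5 + u*(-5 + u)) = -40 - 8*u*(-5 + u))
J(O, R) = 5 + R*O² (J(O, R) = (O*O)*R + 5 = O²*R + 5 = R*O² + 5 = 5 + R*O²)
(J(-4*(0 - 1*(-4)) + I(6), 22) + 469)² = ((5 + 22*(-4*(0 - 1*(-4)) + (-40 - 8*6² + 40*6))²) + 469)² = ((5 + 22*(-4*(0 + 4) + (-40 - 8*36 + 240))²) + 469)² = ((5 + 22*(-4*4 + (-40 - 288 + 240))²) + 469)² = ((5 + 22*(-16 - 88)²) + 469)² = ((5 + 22*(-104)²) + 469)² = ((5 + 22*10816) + 469)² = ((5 + 237952) + 469)² = (237957 + 469)² = 238426² = 56846957476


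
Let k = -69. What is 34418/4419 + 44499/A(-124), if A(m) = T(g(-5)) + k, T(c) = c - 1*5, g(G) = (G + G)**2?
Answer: 15195073/8838 ≈ 1719.3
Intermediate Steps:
g(G) = 4*G**2 (g(G) = (2*G)**2 = 4*G**2)
T(c) = -5 + c (T(c) = c - 5 = -5 + c)
A(m) = 26 (A(m) = (-5 + 4*(-5)**2) - 69 = (-5 + 4*25) - 69 = (-5 + 100) - 69 = 95 - 69 = 26)
34418/4419 + 44499/A(-124) = 34418/4419 + 44499/26 = 34418*(1/4419) + 44499*(1/26) = 34418/4419 + 3423/2 = 15195073/8838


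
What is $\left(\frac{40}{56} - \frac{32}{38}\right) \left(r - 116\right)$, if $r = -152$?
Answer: $\frac{4556}{133} \approx 34.256$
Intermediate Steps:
$\left(\frac{40}{56} - \frac{32}{38}\right) \left(r - 116\right) = \left(\frac{40}{56} - \frac{32}{38}\right) \left(-152 - 116\right) = \left(40 \cdot \frac{1}{56} - \frac{16}{19}\right) \left(-268\right) = \left(\frac{5}{7} - \frac{16}{19}\right) \left(-268\right) = \left(- \frac{17}{133}\right) \left(-268\right) = \frac{4556}{133}$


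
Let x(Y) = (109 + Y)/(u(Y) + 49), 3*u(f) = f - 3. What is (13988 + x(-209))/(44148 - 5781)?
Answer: 181904/498771 ≈ 0.36470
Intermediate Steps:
u(f) = -1 + f/3 (u(f) = (f - 3)/3 = (-3 + f)/3 = -1 + f/3)
x(Y) = (109 + Y)/(48 + Y/3) (x(Y) = (109 + Y)/((-1 + Y/3) + 49) = (109 + Y)/(48 + Y/3))
(13988 + x(-209))/(44148 - 5781) = (13988 + 3*(109 - 209)/(144 - 209))/(44148 - 5781) = (13988 + 3*(-100)/(-65))/38367 = (13988 + 3*(-1/65)*(-100))*(1/38367) = (13988 + 60/13)*(1/38367) = (181904/13)*(1/38367) = 181904/498771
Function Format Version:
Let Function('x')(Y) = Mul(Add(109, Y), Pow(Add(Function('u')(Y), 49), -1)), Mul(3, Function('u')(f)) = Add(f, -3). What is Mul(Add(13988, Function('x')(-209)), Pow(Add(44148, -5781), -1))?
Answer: Rational(181904, 498771) ≈ 0.36470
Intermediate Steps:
Function('u')(f) = Add(-1, Mul(Rational(1, 3), f)) (Function('u')(f) = Mul(Rational(1, 3), Add(f, -3)) = Mul(Rational(1, 3), Add(-3, f)) = Add(-1, Mul(Rational(1, 3), f)))
Function('x')(Y) = Mul(Pow(Add(48, Mul(Rational(1, 3), Y)), -1), Add(109, Y)) (Function('x')(Y) = Mul(Add(109, Y), Pow(Add(Add(-1, Mul(Rational(1, 3), Y)), 49), -1)) = Mul(Add(109, Y), Pow(Add(48, Mul(Rational(1, 3), Y)), -1)) = Mul(Pow(Add(48, Mul(Rational(1, 3), Y)), -1), Add(109, Y)))
Mul(Add(13988, Function('x')(-209)), Pow(Add(44148, -5781), -1)) = Mul(Add(13988, Mul(3, Pow(Add(144, -209), -1), Add(109, -209))), Pow(Add(44148, -5781), -1)) = Mul(Add(13988, Mul(3, Pow(-65, -1), -100)), Pow(38367, -1)) = Mul(Add(13988, Mul(3, Rational(-1, 65), -100)), Rational(1, 38367)) = Mul(Add(13988, Rational(60, 13)), Rational(1, 38367)) = Mul(Rational(181904, 13), Rational(1, 38367)) = Rational(181904, 498771)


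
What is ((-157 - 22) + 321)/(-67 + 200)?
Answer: 142/133 ≈ 1.0677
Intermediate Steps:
((-157 - 22) + 321)/(-67 + 200) = (-179 + 321)/133 = 142*(1/133) = 142/133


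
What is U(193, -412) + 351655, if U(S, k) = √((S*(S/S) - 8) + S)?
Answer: 351655 + 3*√42 ≈ 3.5167e+5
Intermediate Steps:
U(S, k) = √(-8 + 2*S) (U(S, k) = √((S*1 - 8) + S) = √((S - 8) + S) = √((-8 + S) + S) = √(-8 + 2*S))
U(193, -412) + 351655 = √(-8 + 2*193) + 351655 = √(-8 + 386) + 351655 = √378 + 351655 = 3*√42 + 351655 = 351655 + 3*√42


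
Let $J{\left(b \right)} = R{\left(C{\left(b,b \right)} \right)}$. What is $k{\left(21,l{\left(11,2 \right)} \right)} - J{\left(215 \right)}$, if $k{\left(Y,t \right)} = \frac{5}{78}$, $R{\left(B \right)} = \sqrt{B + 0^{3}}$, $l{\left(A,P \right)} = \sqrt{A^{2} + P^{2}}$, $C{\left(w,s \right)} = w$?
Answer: $\frac{5}{78} - \sqrt{215} \approx -14.599$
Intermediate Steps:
$R{\left(B \right)} = \sqrt{B}$ ($R{\left(B \right)} = \sqrt{B + 0} = \sqrt{B}$)
$J{\left(b \right)} = \sqrt{b}$
$k{\left(Y,t \right)} = \frac{5}{78}$ ($k{\left(Y,t \right)} = 5 \cdot \frac{1}{78} = \frac{5}{78}$)
$k{\left(21,l{\left(11,2 \right)} \right)} - J{\left(215 \right)} = \frac{5}{78} - \sqrt{215}$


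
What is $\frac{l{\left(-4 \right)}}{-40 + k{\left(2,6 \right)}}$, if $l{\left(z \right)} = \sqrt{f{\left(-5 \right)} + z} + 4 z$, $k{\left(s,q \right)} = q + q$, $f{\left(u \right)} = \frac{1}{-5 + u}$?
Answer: $\frac{4}{7} - \frac{i \sqrt{410}}{280} \approx 0.57143 - 0.072316 i$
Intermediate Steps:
$k{\left(s,q \right)} = 2 q$
$l{\left(z \right)} = \sqrt{- \frac{1}{10} + z} + 4 z$ ($l{\left(z \right)} = \sqrt{\frac{1}{-5 - 5} + z} + 4 z = \sqrt{\frac{1}{-10} + z} + 4 z = \sqrt{- \frac{1}{10} + z} + 4 z$)
$\frac{l{\left(-4 \right)}}{-40 + k{\left(2,6 \right)}} = \frac{4 \left(-4\right) + \frac{\sqrt{-10 + 100 \left(-4\right)}}{10}}{-40 + 2 \cdot 6} = \frac{-16 + \frac{\sqrt{-10 - 400}}{10}}{-40 + 12} = \frac{-16 + \frac{\sqrt{-410}}{10}}{-28} = - \frac{-16 + \frac{i \sqrt{410}}{10}}{28} = \frac{4}{7} - \frac{i \sqrt{410}}{280}$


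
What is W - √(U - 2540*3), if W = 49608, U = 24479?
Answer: 49608 - √16859 ≈ 49478.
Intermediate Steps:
W - √(U - 2540*3) = 49608 - √(24479 - 2540*3) = 49608 - √(24479 - 7620) = 49608 - √16859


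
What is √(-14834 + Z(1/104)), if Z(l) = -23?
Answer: I*√14857 ≈ 121.89*I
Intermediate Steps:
√(-14834 + Z(1/104)) = √(-14834 - 23) = √(-14857) = I*√14857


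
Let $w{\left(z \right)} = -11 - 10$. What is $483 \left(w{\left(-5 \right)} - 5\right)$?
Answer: $-12558$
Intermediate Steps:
$w{\left(z \right)} = -21$
$483 \left(w{\left(-5 \right)} - 5\right) = 483 \left(-21 - 5\right) = 483 \left(-26\right) = -12558$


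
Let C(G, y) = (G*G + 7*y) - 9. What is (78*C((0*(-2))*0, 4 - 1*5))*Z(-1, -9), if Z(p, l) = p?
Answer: 1248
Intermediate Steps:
C(G, y) = -9 + G² + 7*y (C(G, y) = (G² + 7*y) - 9 = -9 + G² + 7*y)
(78*C((0*(-2))*0, 4 - 1*5))*Z(-1, -9) = (78*(-9 + ((0*(-2))*0)² + 7*(4 - 1*5)))*(-1) = (78*(-9 + (0*0)² + 7*(4 - 5)))*(-1) = (78*(-9 + 0² + 7*(-1)))*(-1) = (78*(-9 + 0 - 7))*(-1) = (78*(-16))*(-1) = -1248*(-1) = 1248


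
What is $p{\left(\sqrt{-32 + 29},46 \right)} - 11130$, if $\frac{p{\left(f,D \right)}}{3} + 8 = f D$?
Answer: $-11154 + 138 i \sqrt{3} \approx -11154.0 + 239.02 i$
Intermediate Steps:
$p{\left(f,D \right)} = -24 + 3 D f$ ($p{\left(f,D \right)} = -24 + 3 f D = -24 + 3 D f$)
$p{\left(\sqrt{-32 + 29},46 \right)} - 11130 = \left(-24 + 3 \cdot 46 \sqrt{-32 + 29}\right) - 11130 = \left(-24 + 3 \cdot 46 \sqrt{-3}\right) - 11130 = \left(-24 + 3 \cdot 46 i \sqrt{3}\right) - 11130 = \left(-24 + 138 i \sqrt{3}\right) - 11130 = -11154 + 138 i \sqrt{3}$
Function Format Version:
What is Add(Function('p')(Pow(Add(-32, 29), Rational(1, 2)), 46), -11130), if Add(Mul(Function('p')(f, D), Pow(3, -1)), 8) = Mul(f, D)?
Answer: Add(-11154, Mul(138, I, Pow(3, Rational(1, 2)))) ≈ Add(-11154., Mul(239.02, I))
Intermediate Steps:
Function('p')(f, D) = Add(-24, Mul(3, D, f)) (Function('p')(f, D) = Add(-24, Mul(3, Mul(f, D))) = Add(-24, Mul(3, Mul(D, f))) = Add(-24, Mul(3, D, f)))
Add(Function('p')(Pow(Add(-32, 29), Rational(1, 2)), 46), -11130) = Add(Add(-24, Mul(3, 46, Pow(Add(-32, 29), Rational(1, 2)))), -11130) = Add(Add(-24, Mul(3, 46, Pow(-3, Rational(1, 2)))), -11130) = Add(Add(-24, Mul(3, 46, Mul(I, Pow(3, Rational(1, 2))))), -11130) = Add(Add(-24, Mul(138, I, Pow(3, Rational(1, 2)))), -11130) = Add(-11154, Mul(138, I, Pow(3, Rational(1, 2))))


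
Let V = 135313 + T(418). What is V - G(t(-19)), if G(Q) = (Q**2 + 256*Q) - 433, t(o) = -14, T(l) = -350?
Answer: 138784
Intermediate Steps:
G(Q) = -433 + Q**2 + 256*Q
V = 134963 (V = 135313 - 350 = 134963)
V - G(t(-19)) = 134963 - (-433 + (-14)**2 + 256*(-14)) = 134963 - (-433 + 196 - 3584) = 134963 - 1*(-3821) = 134963 + 3821 = 138784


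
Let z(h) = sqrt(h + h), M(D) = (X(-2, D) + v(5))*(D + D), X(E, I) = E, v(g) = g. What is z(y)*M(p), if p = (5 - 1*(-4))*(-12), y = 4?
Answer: -1296*sqrt(2) ≈ -1832.8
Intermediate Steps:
p = -108 (p = (5 + 4)*(-12) = 9*(-12) = -108)
M(D) = 6*D (M(D) = (-2 + 5)*(D + D) = 3*(2*D) = 6*D)
z(h) = sqrt(2)*sqrt(h) (z(h) = sqrt(2*h) = sqrt(2)*sqrt(h))
z(y)*M(p) = (sqrt(2)*sqrt(4))*(6*(-108)) = (sqrt(2)*2)*(-648) = (2*sqrt(2))*(-648) = -1296*sqrt(2)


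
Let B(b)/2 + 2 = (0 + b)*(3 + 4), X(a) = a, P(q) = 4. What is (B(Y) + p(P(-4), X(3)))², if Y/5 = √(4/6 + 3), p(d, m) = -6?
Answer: 54200/3 - 1400*√33/3 ≈ 15386.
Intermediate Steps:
Y = 5*√33/3 (Y = 5*√(4/6 + 3) = 5*√(4*(⅙) + 3) = 5*√(⅔ + 3) = 5*√(11/3) = 5*(√33/3) = 5*√33/3 ≈ 9.5743)
B(b) = -4 + 14*b (B(b) = -4 + 2*((0 + b)*(3 + 4)) = -4 + 2*(b*7) = -4 + 2*(7*b) = -4 + 14*b)
(B(Y) + p(P(-4), X(3)))² = ((-4 + 14*(5*√33/3)) - 6)² = ((-4 + 70*√33/3) - 6)² = (-10 + 70*√33/3)²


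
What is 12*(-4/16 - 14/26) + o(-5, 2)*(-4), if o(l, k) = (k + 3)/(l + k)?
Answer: -109/39 ≈ -2.7949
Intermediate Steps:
o(l, k) = (3 + k)/(k + l)
12*(-4/16 - 14/26) + o(-5, 2)*(-4) = 12*(-4/16 - 14/26) + ((3 + 2)/(2 - 5))*(-4) = 12*(-4*1/16 - 14*1/26) + (5/(-3))*(-4) = 12*(-¼ - 7/13) - ⅓*5*(-4) = 12*(-41/52) - 5/3*(-4) = -123/13 + 20/3 = -109/39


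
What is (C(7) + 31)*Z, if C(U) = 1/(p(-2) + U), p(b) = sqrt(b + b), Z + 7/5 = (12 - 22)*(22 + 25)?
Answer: -777810/53 + 4714*I/265 ≈ -14676.0 + 17.789*I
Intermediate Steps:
Z = -2357/5 (Z = -7/5 + (12 - 22)*(22 + 25) = -7/5 - 10*47 = -7/5 - 470 = -2357/5 ≈ -471.40)
p(b) = sqrt(2)*sqrt(b) (p(b) = sqrt(2*b) = sqrt(2)*sqrt(b))
C(U) = 1/(U + 2*I) (C(U) = 1/(sqrt(2)*sqrt(-2) + U) = 1/(sqrt(2)*(I*sqrt(2)) + U) = 1/(2*I + U) = 1/(U + 2*I))
(C(7) + 31)*Z = (1/(7 + 2*I) + 31)*(-2357/5) = ((7 - 2*I)/53 + 31)*(-2357/5) = (31 + (7 - 2*I)/53)*(-2357/5) = -73067/5 - 2357*(7 - 2*I)/265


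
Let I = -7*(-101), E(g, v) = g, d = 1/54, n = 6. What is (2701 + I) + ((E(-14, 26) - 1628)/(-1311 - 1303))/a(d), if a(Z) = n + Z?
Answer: 1447677534/424775 ≈ 3408.1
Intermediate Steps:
d = 1/54 ≈ 0.018519
a(Z) = 6 + Z
I = 707
(2701 + I) + ((E(-14, 26) - 1628)/(-1311 - 1303))/a(d) = (2701 + 707) + ((-14 - 1628)/(-1311 - 1303))/(6 + 1/54) = 3408 + (-1642/(-2614))/(325/54) = 3408 - 1642*(-1/2614)*(54/325) = 3408 + (821/1307)*(54/325) = 3408 + 44334/424775 = 1447677534/424775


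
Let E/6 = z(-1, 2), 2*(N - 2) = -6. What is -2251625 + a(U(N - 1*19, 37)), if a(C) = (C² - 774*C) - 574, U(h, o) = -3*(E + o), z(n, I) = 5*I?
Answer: -1942284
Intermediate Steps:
N = -1 (N = 2 + (½)*(-6) = 2 - 3 = -1)
E = 60 (E = 6*(5*2) = 6*10 = 60)
U(h, o) = -180 - 3*o (U(h, o) = -3*(60 + o) = -180 - 3*o)
a(C) = -574 + C² - 774*C
-2251625 + a(U(N - 1*19, 37)) = -2251625 + (-574 + (-180 - 3*37)² - 774*(-180 - 3*37)) = -2251625 + (-574 + (-180 - 111)² - 774*(-180 - 111)) = -2251625 + (-574 + (-291)² - 774*(-291)) = -2251625 + (-574 + 84681 + 225234) = -2251625 + 309341 = -1942284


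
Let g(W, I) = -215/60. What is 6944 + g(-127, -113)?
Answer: 83285/12 ≈ 6940.4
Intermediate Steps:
g(W, I) = -43/12 (g(W, I) = -215*1/60 = -43/12)
6944 + g(-127, -113) = 6944 - 43/12 = 83285/12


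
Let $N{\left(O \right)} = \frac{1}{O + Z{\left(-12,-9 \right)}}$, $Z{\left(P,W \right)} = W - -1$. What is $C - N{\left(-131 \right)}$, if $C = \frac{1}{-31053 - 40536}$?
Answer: $\frac{71450}{9950871} \approx 0.0071803$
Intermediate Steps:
$Z{\left(P,W \right)} = 1 + W$ ($Z{\left(P,W \right)} = W + 1 = 1 + W$)
$N{\left(O \right)} = \frac{1}{-8 + O}$ ($N{\left(O \right)} = \frac{1}{O + \left(1 - 9\right)} = \frac{1}{O - 8} = \frac{1}{-8 + O}$)
$C = - \frac{1}{71589}$ ($C = \frac{1}{-71589} = - \frac{1}{71589} \approx -1.3969 \cdot 10^{-5}$)
$C - N{\left(-131 \right)} = - \frac{1}{71589} - \frac{1}{-8 - 131} = - \frac{1}{71589} - \frac{1}{-139} = - \frac{1}{71589} - - \frac{1}{139} = - \frac{1}{71589} + \frac{1}{139} = \frac{71450}{9950871}$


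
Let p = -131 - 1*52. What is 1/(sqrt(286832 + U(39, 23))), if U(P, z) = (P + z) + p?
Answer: sqrt(286711)/286711 ≈ 0.0018676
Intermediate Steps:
p = -183 (p = -131 - 52 = -183)
U(P, z) = -183 + P + z (U(P, z) = (P + z) - 183 = -183 + P + z)
1/(sqrt(286832 + U(39, 23))) = 1/(sqrt(286832 + (-183 + 39 + 23))) = 1/(sqrt(286832 - 121)) = 1/(sqrt(286711)) = sqrt(286711)/286711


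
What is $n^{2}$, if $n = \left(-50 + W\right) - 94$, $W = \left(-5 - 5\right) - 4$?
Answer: $24964$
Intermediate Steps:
$W = -14$ ($W = -10 - 4 = -14$)
$n = -158$ ($n = \left(-50 - 14\right) - 94 = -64 - 94 = -158$)
$n^{2} = \left(-158\right)^{2} = 24964$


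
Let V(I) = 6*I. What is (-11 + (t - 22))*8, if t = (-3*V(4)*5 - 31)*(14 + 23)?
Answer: -116000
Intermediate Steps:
t = -14467 (t = (-18*4*5 - 31)*(14 + 23) = (-3*24*5 - 31)*37 = (-72*5 - 31)*37 = (-360 - 31)*37 = -391*37 = -14467)
(-11 + (t - 22))*8 = (-11 + (-14467 - 22))*8 = (-11 - 14489)*8 = -14500*8 = -116000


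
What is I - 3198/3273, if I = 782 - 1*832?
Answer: -55616/1091 ≈ -50.977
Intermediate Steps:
I = -50 (I = 782 - 832 = -50)
I - 3198/3273 = -50 - 3198/3273 = -50 - 3198*1/3273 = -50 - 1066/1091 = -55616/1091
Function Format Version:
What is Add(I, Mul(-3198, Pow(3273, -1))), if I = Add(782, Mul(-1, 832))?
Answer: Rational(-55616, 1091) ≈ -50.977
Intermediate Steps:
I = -50 (I = Add(782, -832) = -50)
Add(I, Mul(-3198, Pow(3273, -1))) = Add(-50, Mul(-3198, Pow(3273, -1))) = Add(-50, Mul(-3198, Rational(1, 3273))) = Add(-50, Rational(-1066, 1091)) = Rational(-55616, 1091)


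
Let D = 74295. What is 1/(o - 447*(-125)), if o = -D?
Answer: -1/18420 ≈ -5.4289e-5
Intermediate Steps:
o = -74295 (o = -1*74295 = -74295)
1/(o - 447*(-125)) = 1/(-74295 - 447*(-125)) = 1/(-74295 + 55875) = 1/(-18420) = -1/18420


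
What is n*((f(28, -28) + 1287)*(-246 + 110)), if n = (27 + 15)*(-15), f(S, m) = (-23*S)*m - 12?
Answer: 1654223760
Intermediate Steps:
f(S, m) = -12 - 23*S*m (f(S, m) = -23*S*m - 12 = -12 - 23*S*m)
n = -630 (n = 42*(-15) = -630)
n*((f(28, -28) + 1287)*(-246 + 110)) = -630*((-12 - 23*28*(-28)) + 1287)*(-246 + 110) = -630*((-12 + 18032) + 1287)*(-136) = -630*(18020 + 1287)*(-136) = -12163410*(-136) = -630*(-2625752) = 1654223760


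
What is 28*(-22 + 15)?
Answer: -196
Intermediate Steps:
28*(-22 + 15) = 28*(-7) = -196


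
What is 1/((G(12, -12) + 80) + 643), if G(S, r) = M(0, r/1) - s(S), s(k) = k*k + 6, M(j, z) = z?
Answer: 1/561 ≈ 0.0017825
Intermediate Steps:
s(k) = 6 + k² (s(k) = k² + 6 = 6 + k²)
G(S, r) = -6 + r - S² (G(S, r) = r/1 - (6 + S²) = r*1 + (-6 - S²) = r + (-6 - S²) = -6 + r - S²)
1/((G(12, -12) + 80) + 643) = 1/(((-6 - 12 - 1*12²) + 80) + 643) = 1/(((-6 - 12 - 1*144) + 80) + 643) = 1/(((-6 - 12 - 144) + 80) + 643) = 1/((-162 + 80) + 643) = 1/(-82 + 643) = 1/561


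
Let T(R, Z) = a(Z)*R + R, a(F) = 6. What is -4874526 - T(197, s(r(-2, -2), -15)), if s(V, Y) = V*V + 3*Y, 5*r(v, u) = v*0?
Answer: -4875905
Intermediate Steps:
r(v, u) = 0 (r(v, u) = (v*0)/5 = (⅕)*0 = 0)
s(V, Y) = V² + 3*Y
T(R, Z) = 7*R (T(R, Z) = 6*R + R = 7*R)
-4874526 - T(197, s(r(-2, -2), -15)) = -4874526 - 7*197 = -4874526 - 1*1379 = -4874526 - 1379 = -4875905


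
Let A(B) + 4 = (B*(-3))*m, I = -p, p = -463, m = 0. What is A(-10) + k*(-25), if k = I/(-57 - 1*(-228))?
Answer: -12259/171 ≈ -71.690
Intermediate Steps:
I = 463 (I = -1*(-463) = 463)
A(B) = -4 (A(B) = -4 + (B*(-3))*0 = -4 - 3*B*0 = -4 + 0 = -4)
k = 463/171 (k = 463/(-57 - 1*(-228)) = 463/(-57 + 228) = 463/171 ≈ 2.7076)
A(-10) + k*(-25) = -4 + (463/171)*(-25) = -4 - 11575/171 = -12259/171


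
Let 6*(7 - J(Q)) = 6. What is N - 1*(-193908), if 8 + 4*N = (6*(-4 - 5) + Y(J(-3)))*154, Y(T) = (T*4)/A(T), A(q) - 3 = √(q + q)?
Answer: 190903 + 616*√3 ≈ 1.9197e+5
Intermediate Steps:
J(Q) = 6 (J(Q) = 7 - ⅙*6 = 7 - 1 = 6)
A(q) = 3 + √2*√q (A(q) = 3 + √(q + q) = 3 + √(2*q) = 3 + √2*√q)
Y(T) = 4*T/(3 + √2*√T) (Y(T) = (T*4)/(3 + √2*√T) = (4*T)/(3 + √2*√T) = 4*T/(3 + √2*√T))
N = -2081 + 924/(3 + 2*√3) (N = -2 + ((6*(-4 - 5) + 4*6/(3 + √2*√6))*154)/4 = -2 + ((6*(-9) + 4*6/(3 + 2*√3))*154)/4 = -2 + ((-54 + 24/(3 + 2*√3))*154)/4 = -2 + (-8316 + 3696/(3 + 2*√3))/4 = -2 + (-2079 + 924/(3 + 2*√3)) = -2081 + 924/(3 + 2*√3) ≈ -1938.1)
N - 1*(-193908) = (-3005 + 616*√3) - 1*(-193908) = (-3005 + 616*√3) + 193908 = 190903 + 616*√3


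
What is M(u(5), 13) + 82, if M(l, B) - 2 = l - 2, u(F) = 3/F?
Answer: 413/5 ≈ 82.600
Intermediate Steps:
M(l, B) = l (M(l, B) = 2 + (l - 2) = 2 + (-2 + l) = l)
M(u(5), 13) + 82 = 3/5 + 82 = 413/5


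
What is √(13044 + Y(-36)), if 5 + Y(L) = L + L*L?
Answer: √14299 ≈ 119.58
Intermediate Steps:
Y(L) = -5 + L + L² (Y(L) = -5 + (L + L*L) = -5 + (L + L²) = -5 + L + L²)
√(13044 + Y(-36)) = √(13044 + (-5 - 36 + (-36)²)) = √(13044 + (-5 - 36 + 1296)) = √(13044 + 1255) = √14299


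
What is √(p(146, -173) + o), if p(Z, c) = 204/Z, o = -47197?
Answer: I*√251505367/73 ≈ 217.25*I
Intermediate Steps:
√(p(146, -173) + o) = √(204/146 - 47197) = √(204*(1/146) - 47197) = √(102/73 - 47197) = √(-3445279/73) = I*√251505367/73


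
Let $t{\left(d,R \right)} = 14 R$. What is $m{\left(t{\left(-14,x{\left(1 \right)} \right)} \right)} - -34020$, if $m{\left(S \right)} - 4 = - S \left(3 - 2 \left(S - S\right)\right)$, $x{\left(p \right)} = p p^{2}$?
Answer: $33982$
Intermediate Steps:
$x{\left(p \right)} = p^{3}$
$m{\left(S \right)} = 4 - 3 S$ ($m{\left(S \right)} = 4 - S \left(3 - 2 \left(S - S\right)\right) = 4 - S \left(3 - 0\right) = 4 - S \left(3 + 0\right) = 4 - S 3 = 4 - 3 S$)
$m{\left(t{\left(-14,x{\left(1 \right)} \right)} \right)} - -34020 = \left(4 - 3 \cdot 14 \cdot 1^{3}\right) - -34020 = \left(4 - 3 \cdot 14 \cdot 1\right) + 34020 = \left(4 - 42\right) + 34020 = -38 + 34020 = 33982$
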